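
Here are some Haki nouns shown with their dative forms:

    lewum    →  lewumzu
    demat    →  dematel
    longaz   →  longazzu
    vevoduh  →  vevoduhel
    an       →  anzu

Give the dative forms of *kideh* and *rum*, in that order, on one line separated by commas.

Looking at the final consonant of each stem: -el when the stem ends in a voiceless consonant (*demat*, *vevoduh*); -zu when the stem ends in a voiced consonant (*lewum*, *longaz*, *an*).
The final consonant of *kideh* is /h/, which is voiceless, so the suffix is -el, giving *kidehel*.
*rum* — final consonant /m/ (voiced) → -zu → *rumzu*.

kidehel, rumzu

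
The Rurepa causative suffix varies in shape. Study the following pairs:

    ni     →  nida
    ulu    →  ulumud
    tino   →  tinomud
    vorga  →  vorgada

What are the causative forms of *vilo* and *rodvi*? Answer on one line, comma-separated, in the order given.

vilomud, rodvida

The pattern is rounding harmony: -mud when the last vowel of the stem is a rounded vowel (*ulu*, *tino*); -da when the last vowel of the stem is an unrounded vowel (*ni*, *vorga*).
Since the last vowel of *vilo* is /o/ (a rounded vowel), it takes -mud, giving *vilomud*.
The last vowel of *rodvi* is /i/, which is an unrounded vowel, so the suffix is -da, giving *rodvida*.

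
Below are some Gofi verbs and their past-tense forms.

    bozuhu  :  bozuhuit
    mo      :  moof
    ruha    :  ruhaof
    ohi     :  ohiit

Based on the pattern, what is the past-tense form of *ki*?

kiit

The pattern is height harmony: -it when the last vowel of the stem is a high vowel (*bozuhu*, *ohi*); -of when the last vowel of the stem is a non-high vowel (*mo*, *ruha*).
The last vowel of *ki* is /i/, which is a high vowel, so the suffix is -it, giving *kiit*.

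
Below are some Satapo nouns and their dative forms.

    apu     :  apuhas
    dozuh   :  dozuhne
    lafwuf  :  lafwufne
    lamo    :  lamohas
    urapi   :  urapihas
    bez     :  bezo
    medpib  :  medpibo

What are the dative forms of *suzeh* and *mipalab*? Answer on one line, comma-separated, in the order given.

suzehne, mipalabo

The suffix is conditioned by the final sound: -ne when the stem ends in a voiceless consonant (*dozuh*, *lafwuf*); -o when the stem ends in a voiced consonant (*bez*, *medpib*); -has when the stem ends in a vowel (*apu*, *lamo*, *urapi*).
Since the final sound of *suzeh* is /h/ (a voiceless consonant), it takes -ne, giving *suzehne*.
Since the final sound of *mipalab* is /b/ (a voiced consonant), it takes -o, giving *mipalabo*.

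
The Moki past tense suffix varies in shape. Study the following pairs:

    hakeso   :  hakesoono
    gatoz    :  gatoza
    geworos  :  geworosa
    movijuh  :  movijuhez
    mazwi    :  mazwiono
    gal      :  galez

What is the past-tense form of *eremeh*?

The suffix is conditioned by the final sound: -a when the stem ends in a sibilant (*gatoz*, *geworos*); -ez when the stem ends in a non-sibilant consonant (*movijuh*, *gal*); -ono when the stem ends in a vowel (*hakeso*, *mazwi*).
Since the final sound of *eremeh* is /h/ (a non-sibilant consonant), it takes -ez, giving *eremehez*.

eremehez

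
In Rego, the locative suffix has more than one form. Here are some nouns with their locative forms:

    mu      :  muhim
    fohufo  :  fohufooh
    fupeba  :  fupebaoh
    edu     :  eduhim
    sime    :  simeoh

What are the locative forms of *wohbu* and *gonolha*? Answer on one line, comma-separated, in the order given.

The suffix is conditioned by the last vowel: -him when the last vowel of the stem is a high vowel (*mu*, *edu*); -oh when the last vowel of the stem is a non-high vowel (*fohufo*, *fupeba*, *sime*).
*wohbu* — last vowel /u/ (a high vowel) → -him → *wohbuhim*.
The last vowel of *gonolha* is /a/, which is a non-high vowel, so the suffix is -oh, giving *gonolhaoh*.

wohbuhim, gonolhaoh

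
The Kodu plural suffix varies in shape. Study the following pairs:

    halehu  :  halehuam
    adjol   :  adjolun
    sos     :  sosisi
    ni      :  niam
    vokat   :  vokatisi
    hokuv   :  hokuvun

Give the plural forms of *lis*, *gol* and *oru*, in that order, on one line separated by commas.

Looking at the final sound of each stem: -isi when the stem ends in a voiceless consonant (*sos*, *vokat*); -un when the stem ends in a voiced consonant (*adjol*, *hokuv*); -am when the stem ends in a vowel (*halehu*, *ni*).
*lis*: final sound = /s/, a voiceless consonant → -isi → *lisisi*.
*gol*: final sound = /l/, a voiced consonant → -un → *golun*.
The final sound of *oru* is /u/, which is a vowel, so the suffix is -am, giving *oruam*.

lisisi, golun, oruam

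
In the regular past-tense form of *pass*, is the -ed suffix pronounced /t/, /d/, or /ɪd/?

/t/

The stem *pass* ends in a voiceless consonant other than /t/.
The -ed suffix is realized as /ɪd/ after /t, d/; as /t/ after other voiceless consonants; and as /d/ after other voiced sounds.
So -ed on *pass* is pronounced /t/.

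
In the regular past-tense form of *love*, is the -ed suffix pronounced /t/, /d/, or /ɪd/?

/d/

The stem *love* ends in a voiced sound other than /d/.
The -ed suffix is realized as /ɪd/ after /t, d/; as /t/ after other voiceless consonants; and as /d/ after other voiced sounds.
So -ed on *love* is pronounced /d/.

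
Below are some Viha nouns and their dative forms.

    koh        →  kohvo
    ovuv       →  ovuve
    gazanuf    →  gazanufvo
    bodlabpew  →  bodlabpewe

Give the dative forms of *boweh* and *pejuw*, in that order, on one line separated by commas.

The suffix is conditioned by the final consonant: -vo when the stem ends in a voiceless consonant (*koh*, *gazanuf*); -e when the stem ends in a voiced consonant (*ovuv*, *bodlabpew*).
The final consonant of *boweh* is /h/, which is voiceless, so the suffix is -vo, giving *bowehvo*.
*pejuw*: final consonant = /w/, voiced → -e → *pejuwe*.

bowehvo, pejuwe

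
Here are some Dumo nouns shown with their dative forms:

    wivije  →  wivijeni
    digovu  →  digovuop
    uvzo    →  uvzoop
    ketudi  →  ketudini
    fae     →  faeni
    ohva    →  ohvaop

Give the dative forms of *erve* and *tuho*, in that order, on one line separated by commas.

erveni, tuhoop

The alternation tracks the last vowel of the stem — -ni when the last vowel of the stem is a front vowel (*wivije*, *ketudi*, *fae*); -op when the last vowel of the stem is a back vowel (*digovu*, *uvzo*, *ohva*).
Since the last vowel of *erve* is /e/ (a front vowel), it takes -ni, giving *erveni*.
*tuho*: last vowel = /o/, a back vowel → -op → *tuhoop*.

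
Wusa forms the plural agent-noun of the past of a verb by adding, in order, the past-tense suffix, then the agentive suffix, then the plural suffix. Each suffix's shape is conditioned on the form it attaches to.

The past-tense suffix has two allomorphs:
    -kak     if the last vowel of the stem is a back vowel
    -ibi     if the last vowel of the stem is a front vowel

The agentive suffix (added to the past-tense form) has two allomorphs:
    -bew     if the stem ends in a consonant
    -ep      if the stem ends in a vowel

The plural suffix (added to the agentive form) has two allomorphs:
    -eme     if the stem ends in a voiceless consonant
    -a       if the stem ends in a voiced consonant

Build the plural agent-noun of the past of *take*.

takeibiepeme

*take* — last vowel /e/ (a front vowel) → -ibi → *takeibi*.
Since the final sound of the past-tense form *takeibi* is /i/ (a vowel), it takes -ep, giving *takeibiep*.
The agentive form *takeibiep* — final consonant /p/ (voiceless) → -eme → *takeibiepeme*.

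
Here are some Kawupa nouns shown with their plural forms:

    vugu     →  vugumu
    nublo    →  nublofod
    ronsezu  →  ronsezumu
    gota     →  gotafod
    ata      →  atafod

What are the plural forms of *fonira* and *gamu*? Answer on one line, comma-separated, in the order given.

The alternation tracks the last vowel of the stem — -mu when the last vowel of the stem is a high vowel (*vugu*, *ronsezu*); -fod when the last vowel of the stem is a non-high vowel (*nublo*, *gota*, *ata*).
Since the last vowel of *fonira* is /a/ (a non-high vowel), it takes -fod, giving *fonirafod*.
*gamu*: last vowel = /u/, a high vowel → -mu → *gamumu*.

fonirafod, gamumu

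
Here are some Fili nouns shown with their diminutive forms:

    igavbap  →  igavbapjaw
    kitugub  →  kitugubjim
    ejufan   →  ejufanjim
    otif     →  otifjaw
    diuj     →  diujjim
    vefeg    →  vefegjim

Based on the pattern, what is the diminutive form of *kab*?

kabjim

Looking at the final consonant of each stem: -jaw when the stem ends in a voiceless consonant (*igavbap*, *otif*); -jim when the stem ends in a voiced consonant (*kitugub*, *ejufan*, *diuj*, *vefeg*).
The final consonant of *kab* is /b/, which is voiced, so the suffix is -jim, giving *kabjim*.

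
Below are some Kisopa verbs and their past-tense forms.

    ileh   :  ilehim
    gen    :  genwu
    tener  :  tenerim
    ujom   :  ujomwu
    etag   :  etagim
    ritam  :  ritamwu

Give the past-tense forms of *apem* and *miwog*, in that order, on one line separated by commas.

The alternation tracks the final consonant of the stem — -wu when the stem ends in a nasal (*gen*, *ujom*, *ritam*); -im when the stem ends in a non-nasal consonant (*ileh*, *tener*, *etag*).
The final consonant of *apem* is /m/, which is a nasal, so the suffix is -wu, giving *apemwu*.
The final consonant of *miwog* is /g/, which is non-nasal, so the suffix is -im, giving *miwogim*.

apemwu, miwogim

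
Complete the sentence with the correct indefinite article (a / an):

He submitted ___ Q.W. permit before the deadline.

a

The indefinite article is chosen by the initial *sound* of the following word, not its spelling.
The initialism *Q.W.* is read letter by letter; the first letter, Q, is pronounced /kjuː/, which begins with a consonant sound.
So the article is *a*: He submitted a Q.W. permit before the deadline.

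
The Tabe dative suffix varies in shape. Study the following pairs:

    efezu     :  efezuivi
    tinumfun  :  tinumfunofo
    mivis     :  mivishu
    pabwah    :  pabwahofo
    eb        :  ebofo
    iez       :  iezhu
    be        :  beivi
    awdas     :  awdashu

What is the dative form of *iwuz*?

iwuzhu

The alternation tracks the final sound of the stem — -hu when the stem ends in a sibilant (*mivis*, *iez*, *awdas*); -ofo when the stem ends in a non-sibilant consonant (*tinumfun*, *pabwah*, *eb*); -ivi when the stem ends in a vowel (*efezu*, *be*).
The final sound of *iwuz* is /z/, which is a sibilant, so the suffix is -hu, giving *iwuzhu*.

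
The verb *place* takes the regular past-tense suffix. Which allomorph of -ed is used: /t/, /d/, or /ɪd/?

The stem *place* ends in a voiceless consonant other than /t/.
The -ed suffix is realized as /ɪd/ after /t, d/; as /t/ after other voiceless consonants; and as /d/ after other voiced sounds.
So -ed on *place* is pronounced /t/.

/t/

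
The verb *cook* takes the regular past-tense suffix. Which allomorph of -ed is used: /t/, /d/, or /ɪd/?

/t/

The stem *cook* ends in a voiceless consonant other than /t/.
The -ed suffix is realized as /ɪd/ after /t, d/; as /t/ after other voiceless consonants; and as /d/ after other voiced sounds.
So -ed on *cook* is pronounced /t/.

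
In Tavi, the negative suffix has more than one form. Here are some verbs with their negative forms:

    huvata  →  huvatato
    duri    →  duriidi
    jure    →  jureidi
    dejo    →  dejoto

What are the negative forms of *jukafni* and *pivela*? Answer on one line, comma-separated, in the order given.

The suffix is conditioned by the last vowel: -idi when the last vowel of the stem is a front vowel (*duri*, *jure*); -to when the last vowel of the stem is a back vowel (*huvata*, *dejo*).
*jukafni*: last vowel = /i/, a front vowel → -idi → *jukafniidi*.
Since the last vowel of *pivela* is /a/ (a back vowel), it takes -to, giving *pivelato*.

jukafniidi, pivelato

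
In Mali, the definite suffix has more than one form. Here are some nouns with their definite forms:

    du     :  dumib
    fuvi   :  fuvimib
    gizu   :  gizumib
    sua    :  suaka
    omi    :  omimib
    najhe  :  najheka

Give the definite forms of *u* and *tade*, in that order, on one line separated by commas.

umib, tadeka

Looking at the last vowel of each stem: -mib when the last vowel of the stem is a high vowel (*du*, *fuvi*, *gizu*, *omi*); -ka when the last vowel of the stem is a non-high vowel (*sua*, *najhe*).
The last vowel of *u* is /u/, which is a high vowel, so the suffix is -mib, giving *umib*.
Since the last vowel of *tade* is /e/ (a non-high vowel), it takes -ka, giving *tadeka*.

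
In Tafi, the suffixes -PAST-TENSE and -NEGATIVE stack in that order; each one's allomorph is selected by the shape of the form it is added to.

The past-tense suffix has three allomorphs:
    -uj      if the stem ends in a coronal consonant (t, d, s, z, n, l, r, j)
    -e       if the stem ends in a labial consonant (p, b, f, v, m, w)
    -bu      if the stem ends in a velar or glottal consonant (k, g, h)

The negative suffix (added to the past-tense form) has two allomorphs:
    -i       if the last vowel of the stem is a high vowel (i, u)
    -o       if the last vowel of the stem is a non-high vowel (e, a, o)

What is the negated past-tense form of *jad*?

jaduji

*jad* — final consonant /d/ (coronal) → -uj → *jaduj*.
Since the last vowel of the past-tense form *jaduj* is /u/ (a high vowel), it takes -i, giving *jaduji*.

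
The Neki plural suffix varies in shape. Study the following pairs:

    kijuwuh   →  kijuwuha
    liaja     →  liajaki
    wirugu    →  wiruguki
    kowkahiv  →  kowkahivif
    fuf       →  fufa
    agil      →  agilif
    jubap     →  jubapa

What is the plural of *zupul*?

zupulif

The alternation tracks the final sound of the stem — -a when the stem ends in a voiceless consonant (*kijuwuh*, *fuf*, *jubap*); -if when the stem ends in a voiced consonant (*kowkahiv*, *agil*); -ki when the stem ends in a vowel (*liaja*, *wirugu*).
The final sound of *zupul* is /l/, which is a voiced consonant, so the suffix is -if, giving *zupulif*.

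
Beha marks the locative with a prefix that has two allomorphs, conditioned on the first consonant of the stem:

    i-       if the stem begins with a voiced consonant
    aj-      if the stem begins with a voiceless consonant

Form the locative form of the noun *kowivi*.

Since the first consonant of *kowivi* is /k/ (voiceless), it takes aj-, giving *ajkowivi*.

ajkowivi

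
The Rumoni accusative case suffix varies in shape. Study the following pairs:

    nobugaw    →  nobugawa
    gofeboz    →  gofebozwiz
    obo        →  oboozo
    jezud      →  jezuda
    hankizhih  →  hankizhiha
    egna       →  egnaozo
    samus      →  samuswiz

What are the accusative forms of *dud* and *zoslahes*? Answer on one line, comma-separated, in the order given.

Looking at the final sound of each stem: -wiz when the stem ends in a sibilant (*gofeboz*, *samus*); -a when the stem ends in a non-sibilant consonant (*nobugaw*, *jezud*, *hankizhih*); -ozo when the stem ends in a vowel (*obo*, *egna*).
Since the final sound of *dud* is /d/ (a non-sibilant consonant), it takes -a, giving *duda*.
The final sound of *zoslahes* is /s/, which is a sibilant, so the suffix is -wiz, giving *zoslaheswiz*.

duda, zoslaheswiz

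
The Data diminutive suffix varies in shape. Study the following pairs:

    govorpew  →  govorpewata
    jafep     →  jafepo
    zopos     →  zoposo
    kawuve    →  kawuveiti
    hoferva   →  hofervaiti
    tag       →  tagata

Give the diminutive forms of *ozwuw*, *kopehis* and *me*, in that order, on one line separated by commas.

ozwuwata, kopehiso, meiti

The alternation tracks the final sound of the stem — -o when the stem ends in a voiceless consonant (*jafep*, *zopos*); -ata when the stem ends in a voiced consonant (*govorpew*, *tag*); -iti when the stem ends in a vowel (*kawuve*, *hoferva*).
Since the final sound of *ozwuw* is /w/ (a voiced consonant), it takes -ata, giving *ozwuwata*.
*kopehis* — final sound /s/ (a voiceless consonant) → -o → *kopehiso*.
The final sound of *me* is /e/, which is a vowel, so the suffix is -iti, giving *meiti*.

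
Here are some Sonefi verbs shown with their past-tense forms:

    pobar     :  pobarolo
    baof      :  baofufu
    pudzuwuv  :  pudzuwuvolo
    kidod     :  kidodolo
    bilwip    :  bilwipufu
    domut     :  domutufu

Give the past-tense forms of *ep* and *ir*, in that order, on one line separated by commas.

epufu, irolo

The pattern is voicing of the final consonant: -ufu when the stem ends in a voiceless consonant (*baof*, *bilwip*, *domut*); -olo when the stem ends in a voiced consonant (*pobar*, *pudzuwuv*, *kidod*).
*ep*: final consonant = /p/, voiceless → -ufu → *epufu*.
Since the final consonant of *ir* is /r/ (voiced), it takes -olo, giving *irolo*.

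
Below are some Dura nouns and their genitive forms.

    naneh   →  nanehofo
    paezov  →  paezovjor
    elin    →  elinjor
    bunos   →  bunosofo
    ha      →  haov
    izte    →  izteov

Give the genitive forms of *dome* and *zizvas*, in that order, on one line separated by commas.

domeov, zizvasofo

Looking at the final sound of each stem: -ofo when the stem ends in a voiceless consonant (*naneh*, *bunos*); -jor when the stem ends in a voiced consonant (*paezov*, *elin*); -ov when the stem ends in a vowel (*ha*, *izte*).
Since the final sound of *dome* is /e/ (a vowel), it takes -ov, giving *domeov*.
*zizvas* — final sound /s/ (a voiceless consonant) → -ofo → *zizvasofo*.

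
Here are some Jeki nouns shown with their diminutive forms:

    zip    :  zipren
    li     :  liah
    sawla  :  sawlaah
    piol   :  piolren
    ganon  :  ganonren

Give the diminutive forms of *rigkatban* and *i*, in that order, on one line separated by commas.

rigkatbanren, iah

Looking at the final sound of each stem: -ren when the stem ends in a consonant (*zip*, *piol*, *ganon*); -ah when the stem ends in a vowel (*li*, *sawla*).
The final sound of *rigkatban* is /n/, which is a consonant, so the suffix is -ren, giving *rigkatbanren*.
The final sound of *i* is /i/, which is a vowel, so the suffix is -ah, giving *iah*.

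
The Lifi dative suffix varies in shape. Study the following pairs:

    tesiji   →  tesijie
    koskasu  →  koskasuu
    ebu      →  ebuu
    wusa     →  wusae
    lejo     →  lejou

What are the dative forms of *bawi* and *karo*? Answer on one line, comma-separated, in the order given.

bawie, karou

The suffix is conditioned by the last vowel: -u when the last vowel of the stem is a rounded vowel (*koskasu*, *ebu*, *lejo*); -e when the last vowel of the stem is an unrounded vowel (*tesiji*, *wusa*).
The last vowel of *bawi* is /i/, which is an unrounded vowel, so the suffix is -e, giving *bawie*.
The last vowel of *karo* is /o/, which is a rounded vowel, so the suffix is -u, giving *karou*.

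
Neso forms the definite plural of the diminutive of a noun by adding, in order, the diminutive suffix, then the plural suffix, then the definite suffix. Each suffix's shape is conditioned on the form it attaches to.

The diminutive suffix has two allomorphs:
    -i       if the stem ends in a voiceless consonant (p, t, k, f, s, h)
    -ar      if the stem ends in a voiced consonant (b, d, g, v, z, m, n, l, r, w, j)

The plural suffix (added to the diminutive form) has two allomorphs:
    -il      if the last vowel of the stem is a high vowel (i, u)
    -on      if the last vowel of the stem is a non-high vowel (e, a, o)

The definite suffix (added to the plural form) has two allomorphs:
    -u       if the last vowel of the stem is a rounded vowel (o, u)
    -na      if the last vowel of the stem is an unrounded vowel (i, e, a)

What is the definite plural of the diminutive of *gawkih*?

gawkihiilna

Since the final consonant of *gawkih* is /h/ (voiceless), it takes -i, giving *gawkihi*.
The diminutive form *gawkihi* — last vowel /i/ (a high vowel) → -il → *gawkihiil*.
The plural form *gawkihiil*: last vowel = /i/, an unrounded vowel → -na → *gawkihiilna*.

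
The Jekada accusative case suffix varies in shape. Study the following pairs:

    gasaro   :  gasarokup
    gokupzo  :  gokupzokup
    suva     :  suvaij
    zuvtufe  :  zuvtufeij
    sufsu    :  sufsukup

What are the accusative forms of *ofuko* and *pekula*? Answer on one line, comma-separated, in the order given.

ofukokup, pekulaij

The pattern is rounding harmony: -kup when the last vowel of the stem is a rounded vowel (*gasaro*, *gokupzo*, *sufsu*); -ij when the last vowel of the stem is an unrounded vowel (*suva*, *zuvtufe*).
*ofuko*: last vowel = /o/, a rounded vowel → -kup → *ofukokup*.
Since the last vowel of *pekula* is /a/ (an unrounded vowel), it takes -ij, giving *pekulaij*.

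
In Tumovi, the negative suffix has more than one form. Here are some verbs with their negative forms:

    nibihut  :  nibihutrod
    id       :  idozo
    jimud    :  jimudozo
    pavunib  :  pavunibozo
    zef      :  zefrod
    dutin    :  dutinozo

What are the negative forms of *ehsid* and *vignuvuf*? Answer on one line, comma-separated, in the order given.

The alternation tracks the final consonant of the stem — -rod when the stem ends in a voiceless consonant (*nibihut*, *zef*); -ozo when the stem ends in a voiced consonant (*id*, *jimud*, *pavunib*, *dutin*).
*ehsid* — final consonant /d/ (voiced) → -ozo → *ehsidozo*.
*vignuvuf* — final consonant /f/ (voiceless) → -rod → *vignuvufrod*.

ehsidozo, vignuvufrod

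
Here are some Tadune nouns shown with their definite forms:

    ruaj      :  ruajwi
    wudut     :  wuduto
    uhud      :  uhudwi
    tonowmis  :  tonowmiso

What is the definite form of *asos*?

Looking at the final consonant of each stem: -o when the stem ends in a voiceless consonant (*wudut*, *tonowmis*); -wi when the stem ends in a voiced consonant (*ruaj*, *uhud*).
The final consonant of *asos* is /s/, which is voiceless, so the suffix is -o, giving *asoso*.

asoso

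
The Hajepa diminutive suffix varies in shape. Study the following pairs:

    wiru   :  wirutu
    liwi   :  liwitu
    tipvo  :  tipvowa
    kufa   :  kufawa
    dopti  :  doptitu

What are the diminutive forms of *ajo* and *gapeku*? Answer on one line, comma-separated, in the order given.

The alternation tracks the last vowel of the stem — -tu when the last vowel of the stem is a high vowel (*wiru*, *liwi*, *dopti*); -wa when the last vowel of the stem is a non-high vowel (*tipvo*, *kufa*).
The last vowel of *ajo* is /o/, which is a non-high vowel, so the suffix is -wa, giving *ajowa*.
The last vowel of *gapeku* is /u/, which is a high vowel, so the suffix is -tu, giving *gapekutu*.

ajowa, gapekutu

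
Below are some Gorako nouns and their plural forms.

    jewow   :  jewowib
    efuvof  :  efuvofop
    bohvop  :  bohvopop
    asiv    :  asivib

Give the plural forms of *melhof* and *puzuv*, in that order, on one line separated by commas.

melhofop, puzuvib

The suffix is conditioned by the final consonant: -op when the stem ends in a voiceless consonant (*efuvof*, *bohvop*); -ib when the stem ends in a voiced consonant (*jewow*, *asiv*).
*melhof*: final consonant = /f/, voiceless → -op → *melhofop*.
The final consonant of *puzuv* is /v/, which is voiced, so the suffix is -ib, giving *puzuvib*.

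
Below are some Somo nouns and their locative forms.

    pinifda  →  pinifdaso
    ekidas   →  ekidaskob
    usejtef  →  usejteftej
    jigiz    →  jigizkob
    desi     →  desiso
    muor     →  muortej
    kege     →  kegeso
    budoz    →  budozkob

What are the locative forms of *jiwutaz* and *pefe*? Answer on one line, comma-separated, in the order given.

jiwutazkob, pefeso

The pattern is sibilance of the final sound: -kob when the stem ends in a sibilant (*ekidas*, *jigiz*, *budoz*); -tej when the stem ends in a non-sibilant consonant (*usejtef*, *muor*); -so when the stem ends in a vowel (*pinifda*, *desi*, *kege*).
*jiwutaz* — final sound /z/ (a sibilant) → -kob → *jiwutazkob*.
Since the final sound of *pefe* is /e/ (a vowel), it takes -so, giving *pefeso*.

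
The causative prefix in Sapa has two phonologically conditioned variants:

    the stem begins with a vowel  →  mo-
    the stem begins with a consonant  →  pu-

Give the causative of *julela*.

Since the first sound of *julela* is /j/ (a consonant), it takes pu-, giving *pujulela*.

pujulela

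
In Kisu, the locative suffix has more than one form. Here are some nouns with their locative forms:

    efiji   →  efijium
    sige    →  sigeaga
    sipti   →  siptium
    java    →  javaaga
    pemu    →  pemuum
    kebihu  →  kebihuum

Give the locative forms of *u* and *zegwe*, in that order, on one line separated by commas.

uum, zegweaga

The pattern is height harmony: -um when the last vowel of the stem is a high vowel (*efiji*, *sipti*, *pemu*, *kebihu*); -aga when the last vowel of the stem is a non-high vowel (*sige*, *java*).
The last vowel of *u* is /u/, which is a high vowel, so the suffix is -um, giving *uum*.
*zegwe*: last vowel = /e/, a non-high vowel → -aga → *zegweaga*.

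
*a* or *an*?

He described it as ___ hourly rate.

The indefinite article is chosen by the initial *sound* of the following word, not its spelling.
*hourly* begins with the sound /aʊ/ (silent h) — a vowel sound.
So the article is *an*: He described it as an hourly rate.

an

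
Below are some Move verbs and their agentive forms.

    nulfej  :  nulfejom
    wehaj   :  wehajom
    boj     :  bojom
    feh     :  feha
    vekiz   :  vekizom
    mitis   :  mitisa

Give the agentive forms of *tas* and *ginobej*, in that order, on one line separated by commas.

tasa, ginobejom

Looking at the final consonant of each stem: -a when the stem ends in a voiceless consonant (*feh*, *mitis*); -om when the stem ends in a voiced consonant (*nulfej*, *wehaj*, *boj*, *vekiz*).
*tas* — final consonant /s/ (voiceless) → -a → *tasa*.
*ginobej* — final consonant /j/ (voiced) → -om → *ginobejom*.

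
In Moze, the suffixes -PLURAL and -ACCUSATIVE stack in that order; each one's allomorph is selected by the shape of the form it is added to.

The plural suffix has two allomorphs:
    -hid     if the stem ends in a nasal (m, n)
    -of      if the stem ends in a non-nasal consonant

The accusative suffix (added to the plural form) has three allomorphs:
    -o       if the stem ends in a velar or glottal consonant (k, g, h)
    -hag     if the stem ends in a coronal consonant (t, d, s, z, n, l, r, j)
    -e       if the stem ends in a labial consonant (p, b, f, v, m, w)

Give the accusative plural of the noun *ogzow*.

Since the final consonant of *ogzow* is /w/ (non-nasal), it takes -of, giving *ogzowof*.
Since the final consonant of the plural form *ogzowof* is /f/ (labial), it takes -e, giving *ogzowofe*.

ogzowofe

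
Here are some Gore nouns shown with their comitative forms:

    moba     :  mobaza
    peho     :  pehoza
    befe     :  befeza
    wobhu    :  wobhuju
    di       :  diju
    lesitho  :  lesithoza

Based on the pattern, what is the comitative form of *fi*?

The suffix is conditioned by the last vowel: -ju when the last vowel of the stem is a high vowel (*wobhu*, *di*); -za when the last vowel of the stem is a non-high vowel (*moba*, *peho*, *befe*, *lesitho*).
The last vowel of *fi* is /i/, which is a high vowel, so the suffix is -ju, giving *fiju*.

fiju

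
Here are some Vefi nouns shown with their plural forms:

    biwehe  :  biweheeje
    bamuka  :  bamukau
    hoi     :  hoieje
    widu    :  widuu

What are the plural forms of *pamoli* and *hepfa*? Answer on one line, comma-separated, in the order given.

The suffix is conditioned by the last vowel: -eje when the last vowel of the stem is a front vowel (*biwehe*, *hoi*); -u when the last vowel of the stem is a back vowel (*bamuka*, *widu*).
Since the last vowel of *pamoli* is /i/ (a front vowel), it takes -eje, giving *pamolieje*.
*hepfa*: last vowel = /a/, a back vowel → -u → *hepfau*.

pamolieje, hepfau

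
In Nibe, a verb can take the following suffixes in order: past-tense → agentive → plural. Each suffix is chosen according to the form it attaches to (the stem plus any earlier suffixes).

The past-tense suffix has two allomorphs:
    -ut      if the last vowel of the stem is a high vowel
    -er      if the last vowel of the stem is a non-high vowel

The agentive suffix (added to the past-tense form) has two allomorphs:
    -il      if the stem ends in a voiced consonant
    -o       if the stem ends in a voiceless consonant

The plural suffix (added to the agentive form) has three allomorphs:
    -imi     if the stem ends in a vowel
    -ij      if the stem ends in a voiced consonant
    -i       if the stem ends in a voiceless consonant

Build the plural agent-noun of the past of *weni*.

*weni*: last vowel = /i/, a high vowel → -ut → *weniut*.
The past-tense form *weniut*: final consonant = /t/, voiceless → -o → *weniuto*.
The final sound of the agentive form *weniuto* is /o/, which is a vowel, so the plural suffix is -imi, giving *weniutoimi*.

weniutoimi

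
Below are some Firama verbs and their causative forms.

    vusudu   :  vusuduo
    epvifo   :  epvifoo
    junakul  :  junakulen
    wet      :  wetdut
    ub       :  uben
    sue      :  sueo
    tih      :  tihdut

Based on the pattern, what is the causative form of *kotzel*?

Looking at the final sound of each stem: -dut when the stem ends in a voiceless consonant (*wet*, *tih*); -en when the stem ends in a voiced consonant (*junakul*, *ub*); -o when the stem ends in a vowel (*vusudu*, *epvifo*, *sue*).
Since the final sound of *kotzel* is /l/ (a voiced consonant), it takes -en, giving *kotzelen*.

kotzelen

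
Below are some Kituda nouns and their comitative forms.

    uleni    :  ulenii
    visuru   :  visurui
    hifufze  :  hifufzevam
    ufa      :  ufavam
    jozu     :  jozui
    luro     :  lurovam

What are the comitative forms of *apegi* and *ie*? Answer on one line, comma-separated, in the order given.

The pattern is height harmony: -i when the last vowel of the stem is a high vowel (*uleni*, *visuru*, *jozu*); -vam when the last vowel of the stem is a non-high vowel (*hifufze*, *ufa*, *luro*).
*apegi*: last vowel = /i/, a high vowel → -i → *apegii*.
*ie*: last vowel = /e/, a non-high vowel → -vam → *ievam*.

apegii, ievam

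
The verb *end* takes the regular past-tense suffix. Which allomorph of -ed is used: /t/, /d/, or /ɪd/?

The stem *end* ends in /t/ or /d/.
The -ed suffix is realized as /ɪd/ after /t, d/; as /t/ after other voiceless consonants; and as /d/ after other voiced sounds.
So -ed on *end* is pronounced /ɪd/.

/ɪd/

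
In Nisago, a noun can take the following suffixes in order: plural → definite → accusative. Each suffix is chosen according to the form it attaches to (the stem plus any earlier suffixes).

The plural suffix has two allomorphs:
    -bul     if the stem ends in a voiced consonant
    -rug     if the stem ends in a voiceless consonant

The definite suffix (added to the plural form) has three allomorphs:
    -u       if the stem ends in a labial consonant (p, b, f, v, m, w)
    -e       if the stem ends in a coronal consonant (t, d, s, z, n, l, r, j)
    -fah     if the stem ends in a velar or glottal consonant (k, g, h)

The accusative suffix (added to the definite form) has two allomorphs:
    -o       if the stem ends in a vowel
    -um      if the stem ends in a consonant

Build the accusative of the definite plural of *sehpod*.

*sehpod* — final consonant /d/ (voiced) → -bul → *sehpodbul*.
The plural form *sehpodbul* — final consonant /l/ (coronal) → -e → *sehpodbule*.
The definite form *sehpodbule*: final sound = /e/, a vowel → -o → *sehpodbuleo*.

sehpodbuleo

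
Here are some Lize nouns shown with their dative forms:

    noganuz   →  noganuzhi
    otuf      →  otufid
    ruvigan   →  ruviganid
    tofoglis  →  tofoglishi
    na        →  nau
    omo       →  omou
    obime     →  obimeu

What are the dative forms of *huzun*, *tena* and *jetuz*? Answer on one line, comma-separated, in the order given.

huzunid, tenau, jetuzhi

The alternation tracks the final sound of the stem — -hi when the stem ends in a sibilant (*noganuz*, *tofoglis*); -id when the stem ends in a non-sibilant consonant (*otuf*, *ruvigan*); -u when the stem ends in a vowel (*na*, *omo*, *obime*).
Since the final sound of *huzun* is /n/ (a non-sibilant consonant), it takes -id, giving *huzunid*.
The final sound of *tena* is /a/, which is a vowel, so the suffix is -u, giving *tenau*.
Since the final sound of *jetuz* is /z/ (a sibilant), it takes -hi, giving *jetuzhi*.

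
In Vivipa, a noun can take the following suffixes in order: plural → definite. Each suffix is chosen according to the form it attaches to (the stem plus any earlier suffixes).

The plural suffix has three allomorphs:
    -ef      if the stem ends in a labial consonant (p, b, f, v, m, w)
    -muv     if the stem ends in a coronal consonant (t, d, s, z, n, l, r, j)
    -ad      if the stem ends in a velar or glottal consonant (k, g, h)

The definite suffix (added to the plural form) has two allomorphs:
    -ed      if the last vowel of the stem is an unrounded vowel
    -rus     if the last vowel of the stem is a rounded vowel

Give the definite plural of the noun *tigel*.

The final consonant of *tigel* is /l/, which is coronal, so the plural suffix is -muv, giving *tigelmuv*.
The plural form *tigelmuv* — last vowel /u/ (a rounded vowel) → -rus → *tigelmuvrus*.

tigelmuvrus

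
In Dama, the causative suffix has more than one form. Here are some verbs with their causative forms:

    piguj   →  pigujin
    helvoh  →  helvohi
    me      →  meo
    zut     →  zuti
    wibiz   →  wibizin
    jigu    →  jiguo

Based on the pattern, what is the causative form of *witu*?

Looking at the final sound of each stem: -i when the stem ends in a voiceless consonant (*helvoh*, *zut*); -in when the stem ends in a voiced consonant (*piguj*, *wibiz*); -o when the stem ends in a vowel (*me*, *jigu*).
The final sound of *witu* is /u/, which is a vowel, so the suffix is -o, giving *wituo*.

wituo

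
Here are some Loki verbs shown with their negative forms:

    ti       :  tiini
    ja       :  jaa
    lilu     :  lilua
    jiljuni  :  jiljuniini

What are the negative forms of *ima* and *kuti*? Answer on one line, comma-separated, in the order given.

imaa, kutiini

The alternation tracks the last vowel of the stem — -ini when the last vowel of the stem is a front vowel (*ti*, *jiljuni*); -a when the last vowel of the stem is a back vowel (*ja*, *lilu*).
*ima*: last vowel = /a/, a back vowel → -a → *imaa*.
Since the last vowel of *kuti* is /i/ (a front vowel), it takes -ini, giving *kutiini*.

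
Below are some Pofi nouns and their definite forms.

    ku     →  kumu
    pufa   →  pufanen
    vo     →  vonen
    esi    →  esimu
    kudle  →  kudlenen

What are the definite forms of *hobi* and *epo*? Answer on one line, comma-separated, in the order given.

hobimu, eponen

The alternation tracks the last vowel of the stem — -mu when the last vowel of the stem is a high vowel (*ku*, *esi*); -nen when the last vowel of the stem is a non-high vowel (*pufa*, *vo*, *kudle*).
*hobi* — last vowel /i/ (a high vowel) → -mu → *hobimu*.
The last vowel of *epo* is /o/, which is a non-high vowel, so the suffix is -nen, giving *eponen*.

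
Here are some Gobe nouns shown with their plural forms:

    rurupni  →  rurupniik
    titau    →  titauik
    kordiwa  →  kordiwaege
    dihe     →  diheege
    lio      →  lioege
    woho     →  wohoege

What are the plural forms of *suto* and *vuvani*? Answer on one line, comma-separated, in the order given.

sutoege, vuvaniik

Looking at the last vowel of each stem: -ik when the last vowel of the stem is a high vowel (*rurupni*, *titau*); -ege when the last vowel of the stem is a non-high vowel (*kordiwa*, *dihe*, *lio*, *woho*).
*suto* — last vowel /o/ (a non-high vowel) → -ege → *sutoege*.
Since the last vowel of *vuvani* is /i/ (a high vowel), it takes -ik, giving *vuvaniik*.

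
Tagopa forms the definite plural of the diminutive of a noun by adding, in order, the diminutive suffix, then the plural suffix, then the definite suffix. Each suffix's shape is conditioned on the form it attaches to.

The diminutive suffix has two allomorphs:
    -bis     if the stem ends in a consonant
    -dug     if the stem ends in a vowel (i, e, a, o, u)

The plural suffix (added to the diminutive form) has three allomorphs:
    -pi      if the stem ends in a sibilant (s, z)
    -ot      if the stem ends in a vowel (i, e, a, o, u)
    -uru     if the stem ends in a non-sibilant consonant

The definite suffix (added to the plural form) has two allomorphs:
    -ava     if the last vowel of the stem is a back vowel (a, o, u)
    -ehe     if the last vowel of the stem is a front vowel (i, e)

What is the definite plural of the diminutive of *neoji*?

neojiduguruava

*neoji*: final sound = /i/, a vowel → -dug → *neojidug*.
The final sound of the diminutive form *neojidug* is /g/, which is a non-sibilant consonant, so the plural suffix is -uru, giving *neojiduguru*.
The plural form *neojiduguru* — last vowel /u/ (a back vowel) → -ava → *neojiduguruava*.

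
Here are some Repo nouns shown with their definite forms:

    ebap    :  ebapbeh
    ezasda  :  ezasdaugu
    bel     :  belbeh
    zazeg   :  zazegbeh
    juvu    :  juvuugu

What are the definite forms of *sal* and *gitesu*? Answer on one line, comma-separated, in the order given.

salbeh, gitesuugu

Looking at the final sound of each stem: -beh when the stem ends in a consonant (*ebap*, *bel*, *zazeg*); -ugu when the stem ends in a vowel (*ezasda*, *juvu*).
The final sound of *sal* is /l/, which is a consonant, so the suffix is -beh, giving *salbeh*.
*gitesu* — final sound /u/ (a vowel) → -ugu → *gitesuugu*.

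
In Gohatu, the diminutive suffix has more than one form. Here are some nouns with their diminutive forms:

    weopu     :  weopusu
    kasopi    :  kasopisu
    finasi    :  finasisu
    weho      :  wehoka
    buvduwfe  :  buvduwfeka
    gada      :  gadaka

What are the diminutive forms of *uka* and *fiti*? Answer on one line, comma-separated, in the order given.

ukaka, fitisu

The suffix is conditioned by the last vowel: -su when the last vowel of the stem is a high vowel (*weopu*, *kasopi*, *finasi*); -ka when the last vowel of the stem is a non-high vowel (*weho*, *buvduwfe*, *gada*).
The last vowel of *uka* is /a/, which is a non-high vowel, so the suffix is -ka, giving *ukaka*.
*fiti* — last vowel /i/ (a high vowel) → -su → *fitisu*.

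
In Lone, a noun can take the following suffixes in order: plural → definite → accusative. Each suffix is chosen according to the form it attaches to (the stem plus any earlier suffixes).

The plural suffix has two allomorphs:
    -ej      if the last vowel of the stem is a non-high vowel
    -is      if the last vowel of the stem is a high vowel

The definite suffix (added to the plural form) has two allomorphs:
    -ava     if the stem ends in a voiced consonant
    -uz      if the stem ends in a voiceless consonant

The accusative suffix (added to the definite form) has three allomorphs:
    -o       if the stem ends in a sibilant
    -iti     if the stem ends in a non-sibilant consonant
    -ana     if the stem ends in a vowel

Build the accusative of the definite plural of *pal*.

palejavaana

Since the last vowel of *pal* is /a/ (a non-high vowel), it takes -ej, giving *palej*.
Since the final consonant of the plural form *palej* is /j/ (voiced), it takes -ava, giving *palejava*.
The definite form *palejava* — final sound /a/ (a vowel) → -ana → *palejavaana*.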